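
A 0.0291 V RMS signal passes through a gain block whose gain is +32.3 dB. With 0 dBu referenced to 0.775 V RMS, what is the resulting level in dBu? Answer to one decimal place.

+3.8 dBu

Input level: 20·log₁₀(0.0291/0.775) = -28.51 dBu.
Output: -28.51 + 32.3 = +3.8 dBu.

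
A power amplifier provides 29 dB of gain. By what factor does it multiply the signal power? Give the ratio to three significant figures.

Power ratio = 10^(dB/10).
10^(29/10) = 10^(2.900) = 794.

794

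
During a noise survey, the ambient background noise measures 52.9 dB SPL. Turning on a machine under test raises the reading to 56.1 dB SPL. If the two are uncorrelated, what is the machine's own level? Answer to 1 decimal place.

53.3 dB SPL

Background correction is a power subtraction:
L_src = 10·log₁₀(10^(56.1/10) − 10^(52.9/10)) = 10·log₁₀(212400) = 53.3 dB SPL.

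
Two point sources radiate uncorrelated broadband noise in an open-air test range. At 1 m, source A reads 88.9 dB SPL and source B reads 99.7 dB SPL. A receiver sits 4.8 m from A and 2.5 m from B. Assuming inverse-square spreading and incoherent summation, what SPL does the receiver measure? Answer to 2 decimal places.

91.84 dB SPL

At the listener: L_A = 88.9 − 20·log₁₀(4.8) = 75.275 dB; L_B = 99.7 − 20·log₁₀(2.5) = 91.741 dB.
Combined: 10·log₁₀(10^(75.275/10)+10^(91.741/10)) = 91.84 dB SPL.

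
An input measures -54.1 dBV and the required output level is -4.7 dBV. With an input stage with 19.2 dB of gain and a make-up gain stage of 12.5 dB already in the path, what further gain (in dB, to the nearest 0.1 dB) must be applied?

17.7 dB

The required make-up gain is the shortfall in the dB sum.
G = -4.7 − (-54.1) − 19.2 − 12.5 = 17.7 dB.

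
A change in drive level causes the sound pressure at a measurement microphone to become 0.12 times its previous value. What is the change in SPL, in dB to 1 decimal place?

Sound pressure is an amplitude quantity: ΔL = 20·log₁₀(p₂/p₁).
20·log₁₀(0.12) = -18.4 dB.

-18.4 dB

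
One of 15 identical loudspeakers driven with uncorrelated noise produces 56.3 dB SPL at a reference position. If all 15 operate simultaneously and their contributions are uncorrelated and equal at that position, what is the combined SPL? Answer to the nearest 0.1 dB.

15 equal incoherent sources raise the level by 10·log₁₀(15) = 11.76 dB.
L_total = 56.3 + 11.76 = 68.1 dB SPL.

68.1 dB SPL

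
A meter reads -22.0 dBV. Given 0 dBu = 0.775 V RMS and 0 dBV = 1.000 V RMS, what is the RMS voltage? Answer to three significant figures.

V = 1.000 V × 10^(-22.0/20).
= 1.000 × 0.07943 = 0.0794 V.

0.0794 V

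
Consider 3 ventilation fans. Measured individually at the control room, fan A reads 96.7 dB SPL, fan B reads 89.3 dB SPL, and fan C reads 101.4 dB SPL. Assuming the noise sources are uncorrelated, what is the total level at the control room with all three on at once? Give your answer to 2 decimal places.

Uncorrelated sources add in intensity (power), not in dB.
L_total = 10·log₁₀(10^(96.7/10) + 10^(89.3/10) + 10^(101.4/10)) = 10·log₁₀(19332000000) = 102.86 dB SPL.

102.86 dB SPL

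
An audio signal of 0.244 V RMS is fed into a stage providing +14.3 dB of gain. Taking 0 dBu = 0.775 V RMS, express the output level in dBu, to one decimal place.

Input level: 20·log₁₀(0.244/0.775) = -10.04 dBu.
Output: -10.04 + 14.3 = +4.3 dBu.

+4.3 dBu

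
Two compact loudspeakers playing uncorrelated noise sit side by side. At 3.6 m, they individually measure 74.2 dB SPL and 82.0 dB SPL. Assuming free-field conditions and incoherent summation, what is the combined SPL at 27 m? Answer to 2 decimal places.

Combined at 3.6 m: 10·log₁₀(10^(74.2/10)+10^(82.0/10)) = 82.667 dB SPL.
Then apply −20·log₁₀(27/3.6) = -17.501 dB → 65.17 dB SPL.

65.17 dB SPL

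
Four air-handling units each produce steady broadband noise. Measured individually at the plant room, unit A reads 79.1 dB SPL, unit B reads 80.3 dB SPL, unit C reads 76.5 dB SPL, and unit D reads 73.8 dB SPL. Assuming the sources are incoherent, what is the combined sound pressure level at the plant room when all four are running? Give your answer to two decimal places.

84.10 dB SPL

Incoherent sources sum as intensities:
L_total = 10·log₁₀(10^(79.1/10) + 10^(80.3/10) + 10^(76.5/10) + 10^(73.8/10)) = 10·log₁₀(257100000) = 84.10 dB SPL.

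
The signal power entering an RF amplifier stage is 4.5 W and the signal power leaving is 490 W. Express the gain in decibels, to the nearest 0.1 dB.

20.4 dB

For a power ratio, dB = 10·log₁₀(P₂/P₁).
10·log₁₀(490/4.5) = 10·log₁₀(108.9) = 20.4 dB.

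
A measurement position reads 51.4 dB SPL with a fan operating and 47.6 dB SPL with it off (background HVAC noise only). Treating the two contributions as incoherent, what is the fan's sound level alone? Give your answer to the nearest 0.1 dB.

49.1 dB SPL

Subtract intensities: L_src = 10·log₁₀(10^(L_total/10) − 10^(L_bg/10)).
L_src = 10·log₁₀(10^(51.4/10) − 10^(47.6/10)) = 10·log₁₀(80490) = 49.1 dB SPL.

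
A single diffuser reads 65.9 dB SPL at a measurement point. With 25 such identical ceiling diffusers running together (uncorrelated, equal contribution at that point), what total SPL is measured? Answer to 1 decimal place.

25 equal incoherent sources raise the level by 10·log₁₀(25) = 13.98 dB.
L_total = 65.9 + 13.98 = 79.9 dB SPL.

79.9 dB SPL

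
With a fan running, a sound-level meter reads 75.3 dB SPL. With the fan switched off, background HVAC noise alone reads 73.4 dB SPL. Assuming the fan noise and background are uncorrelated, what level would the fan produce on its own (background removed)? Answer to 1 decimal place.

70.8 dB SPL

Remove the background by subtracting linear intensities:
L_src = 10·log₁₀(10^(75.3/10) − 10^(73.4/10)) = 10·log₁₀(12010000) = 70.8 dB SPL.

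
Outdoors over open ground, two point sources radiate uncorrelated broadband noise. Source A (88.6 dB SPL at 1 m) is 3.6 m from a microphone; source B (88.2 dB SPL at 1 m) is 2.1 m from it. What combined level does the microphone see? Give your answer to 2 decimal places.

At the listener: L_A = 88.6 − 20·log₁₀(3.6) = 77.474 dB; L_B = 88.2 − 20·log₁₀(2.1) = 81.756 dB.
Combined: 10·log₁₀(10^(77.474/10)+10^(81.756/10)) = 83.13 dB SPL.

83.13 dB SPL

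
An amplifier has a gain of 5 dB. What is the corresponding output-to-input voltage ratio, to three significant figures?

1.78

Voltage ratio = 10^(dB/20).
10^(5/20) = 10^(0.2500) = 1.78.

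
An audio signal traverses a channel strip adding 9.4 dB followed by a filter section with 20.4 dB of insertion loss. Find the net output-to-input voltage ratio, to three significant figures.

Net gain = 9.4 + (−20.4) = -11.0 dB.
Voltage ratio = 10^(-11.0/20) = 0.282.

0.282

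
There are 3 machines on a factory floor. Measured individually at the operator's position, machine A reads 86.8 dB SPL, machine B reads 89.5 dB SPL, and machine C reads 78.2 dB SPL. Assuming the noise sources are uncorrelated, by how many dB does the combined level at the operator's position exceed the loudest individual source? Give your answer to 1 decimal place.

Uncorrelated sources add in intensity (power), not in dB.
L_total = 10·log₁₀(10^(86.8/10) + 10^(89.5/10) + 10^(78.2/10)) = 91.57 dB SPL.
Excess over the loudest (89.5 dB): 91.57 − 89.5 = 2.1 dB.

2.1 dB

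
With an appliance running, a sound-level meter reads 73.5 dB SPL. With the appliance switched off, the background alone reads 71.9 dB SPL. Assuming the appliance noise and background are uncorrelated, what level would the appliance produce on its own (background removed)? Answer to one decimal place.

68.4 dB SPL

Subtract intensities: L_src = 10·log₁₀(10^(L_total/10) − 10^(L_bg/10)).
L_src = 10·log₁₀(10^(73.5/10) − 10^(71.9/10)) = 10·log₁₀(6899000) = 68.4 dB SPL.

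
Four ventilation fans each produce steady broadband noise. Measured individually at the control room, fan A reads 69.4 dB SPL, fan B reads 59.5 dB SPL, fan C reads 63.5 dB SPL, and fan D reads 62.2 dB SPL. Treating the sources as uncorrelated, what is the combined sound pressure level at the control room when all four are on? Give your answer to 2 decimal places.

Uncorrelated sources add in intensity (power), not in dB.
L_total = 10·log₁₀(10^(69.4/10) + 10^(59.5/10) + 10^(63.5/10) + 10^(62.2/10)) = 10·log₁₀(13500000) = 71.30 dB SPL.

71.30 dB SPL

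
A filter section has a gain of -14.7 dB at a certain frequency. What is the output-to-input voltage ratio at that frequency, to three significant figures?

0.184

Voltage ratio = 10^(dB/20).
10^(-14.7/20) = 10^(-0.7350) = 0.184.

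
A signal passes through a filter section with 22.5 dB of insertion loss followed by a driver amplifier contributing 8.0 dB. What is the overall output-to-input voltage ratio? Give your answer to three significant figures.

0.188

Net gain = (−22.5) + 8.0 = -14.5 dB.
Voltage ratio = 10^(-14.5/20) = 0.188.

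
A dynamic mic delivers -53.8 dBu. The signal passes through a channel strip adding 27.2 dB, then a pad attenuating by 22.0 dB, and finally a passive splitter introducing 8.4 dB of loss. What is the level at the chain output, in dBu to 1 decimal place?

In dB, series stages simply add:
-53.8 + 27.2 − 22.0 − 8.4 = -57.0 dBu.

-57.0 dBu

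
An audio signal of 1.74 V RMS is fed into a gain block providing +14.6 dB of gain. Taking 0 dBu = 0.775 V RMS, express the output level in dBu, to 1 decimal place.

Input level: 20·log₁₀(1.74/0.775) = 7.02 dBu.
Output: 7.02 + 14.6 = +21.6 dBu.

+21.6 dBu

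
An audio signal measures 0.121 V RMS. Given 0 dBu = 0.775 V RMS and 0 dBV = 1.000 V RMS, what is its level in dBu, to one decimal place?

-16.1 dBu

dBu = 20·log₁₀(V / 0.775 V).
20·log₁₀(0.121/0.775) = -16.1 dBu.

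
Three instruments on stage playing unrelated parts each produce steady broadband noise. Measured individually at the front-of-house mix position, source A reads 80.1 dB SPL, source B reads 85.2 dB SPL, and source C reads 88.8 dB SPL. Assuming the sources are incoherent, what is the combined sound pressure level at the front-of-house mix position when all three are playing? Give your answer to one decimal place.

Incoherent sources sum as intensities:
L_total = 10·log₁₀(10^(80.1/10) + 10^(85.2/10) + 10^(88.8/10)) = 10·log₁₀(1192000000) = 90.8 dB SPL.

90.8 dB SPL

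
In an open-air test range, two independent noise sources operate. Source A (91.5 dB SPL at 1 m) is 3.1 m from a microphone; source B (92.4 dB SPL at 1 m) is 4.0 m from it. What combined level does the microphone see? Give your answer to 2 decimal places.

84.08 dB SPL

At the listener: L_A = 91.5 − 20·log₁₀(3.1) = 81.673 dB; L_B = 92.4 − 20·log₁₀(4.0) = 80.359 dB.
Combined: 10·log₁₀(10^(81.673/10)+10^(80.359/10)) = 84.08 dB SPL.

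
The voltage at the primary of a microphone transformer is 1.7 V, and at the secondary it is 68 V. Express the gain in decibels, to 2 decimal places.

Voltage ratio → dB uses the 20·log₁₀ form:
20·log₁₀(68/1.7) = 20·log₁₀(40.00) = 32.04 dB.

32.04 dB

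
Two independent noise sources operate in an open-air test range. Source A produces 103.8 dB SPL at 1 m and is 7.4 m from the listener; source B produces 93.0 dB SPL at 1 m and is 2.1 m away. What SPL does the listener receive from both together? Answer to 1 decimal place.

89.5 dB SPL

At the listener: L_A = 103.8 − 20·log₁₀(7.4) = 86.42 dB; L_B = 93.0 − 20·log₁₀(2.1) = 86.56 dB.
Combined: 10·log₁₀(10^(86.42/10)+10^(86.56/10)) = 89.5 dB SPL.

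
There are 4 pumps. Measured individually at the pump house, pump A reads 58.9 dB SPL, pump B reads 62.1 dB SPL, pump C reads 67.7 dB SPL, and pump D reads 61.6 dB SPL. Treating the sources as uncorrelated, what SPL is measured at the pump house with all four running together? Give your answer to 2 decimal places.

69.88 dB SPL

Add the sources as powers (linear), then convert back to dB:
L_total = 10·log₁₀(10^(58.9/10) + 10^(62.1/10) + 10^(67.7/10) + 10^(61.6/10)) = 10·log₁₀(9732000) = 69.88 dB SPL.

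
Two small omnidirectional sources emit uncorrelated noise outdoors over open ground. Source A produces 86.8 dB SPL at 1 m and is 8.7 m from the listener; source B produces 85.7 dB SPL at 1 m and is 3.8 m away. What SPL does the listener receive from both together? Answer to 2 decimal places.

75.06 dB SPL

At the listener: L_A = 86.8 − 20·log₁₀(8.7) = 68.010 dB; L_B = 85.7 − 20·log₁₀(3.8) = 74.104 dB.
Combined: 10·log₁₀(10^(68.010/10)+10^(74.104/10)) = 75.06 dB SPL.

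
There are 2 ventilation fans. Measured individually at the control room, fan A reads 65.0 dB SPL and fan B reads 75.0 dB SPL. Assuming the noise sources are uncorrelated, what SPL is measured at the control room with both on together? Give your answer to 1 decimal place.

75.4 dB SPL

Add the sources as powers (linear), then convert back to dB:
L_total = 10·log₁₀(10^(65.0/10) + 10^(75.0/10)) = 10·log₁₀(34790000) = 75.4 dB SPL.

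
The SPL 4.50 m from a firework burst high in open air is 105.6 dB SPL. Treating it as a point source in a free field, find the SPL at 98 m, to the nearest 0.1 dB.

78.8 dB SPL

For a point source in a free field, ΔL = −20·log₁₀(d₂/d₁).
ΔL = −20·log₁₀(98/4.50) = -26.76 dB, so L₂ = 105.6 + (-26.76) = 78.8 dB SPL.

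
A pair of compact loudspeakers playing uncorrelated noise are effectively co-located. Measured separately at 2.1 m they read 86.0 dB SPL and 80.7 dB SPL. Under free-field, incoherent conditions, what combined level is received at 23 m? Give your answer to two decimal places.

Combined at 2.1 m: 10·log₁₀(10^(86.0/10)+10^(80.7/10)) = 87.123 dB SPL.
Then apply −20·log₁₀(23/2.1) = -20.790 dB → 66.33 dB SPL.

66.33 dB SPL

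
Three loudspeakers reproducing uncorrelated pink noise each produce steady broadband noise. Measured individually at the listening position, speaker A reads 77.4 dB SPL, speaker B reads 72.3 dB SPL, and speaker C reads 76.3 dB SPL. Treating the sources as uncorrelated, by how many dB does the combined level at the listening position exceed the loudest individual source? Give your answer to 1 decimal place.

3.2 dB

Uncorrelated sources add in intensity (power), not in dB.
L_total = 10·log₁₀(10^(77.4/10) + 10^(72.3/10) + 10^(76.3/10)) = 80.59 dB SPL.
Excess over the loudest (77.4 dB): 80.59 − 77.4 = 3.2 dB.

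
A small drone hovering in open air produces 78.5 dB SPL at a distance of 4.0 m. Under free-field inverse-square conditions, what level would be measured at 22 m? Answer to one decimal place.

63.7 dB SPL

For a point source in a free field, ΔL = −20·log₁₀(d₂/d₁).
ΔL = −20·log₁₀(22/4.0) = -14.81 dB, so L₂ = 78.5 + (-14.81) = 63.7 dB SPL.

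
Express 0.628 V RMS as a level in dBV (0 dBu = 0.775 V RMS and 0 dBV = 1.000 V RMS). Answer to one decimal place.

dBV = 20·log₁₀(V / 1.000 V).
20·log₁₀(0.628/1.000) = -4.0 dBV.

-4.0 dBV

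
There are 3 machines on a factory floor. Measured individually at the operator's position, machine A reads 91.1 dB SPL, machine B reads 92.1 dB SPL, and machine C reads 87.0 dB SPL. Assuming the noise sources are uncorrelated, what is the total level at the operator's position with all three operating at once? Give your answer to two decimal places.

Add the sources as powers (linear), then convert back to dB:
L_total = 10·log₁₀(10^(91.1/10) + 10^(92.1/10) + 10^(87.0/10)) = 10·log₁₀(3411000000) = 95.33 dB SPL.

95.33 dB SPL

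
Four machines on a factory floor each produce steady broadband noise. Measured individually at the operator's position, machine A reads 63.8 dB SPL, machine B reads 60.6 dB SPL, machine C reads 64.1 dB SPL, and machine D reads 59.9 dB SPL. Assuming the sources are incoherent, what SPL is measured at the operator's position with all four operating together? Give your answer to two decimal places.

68.51 dB SPL

Uncorrelated sources add in intensity (power), not in dB.
L_total = 10·log₁₀(10^(63.8/10) + 10^(60.6/10) + 10^(64.1/10) + 10^(59.9/10)) = 10·log₁₀(7095000) = 68.51 dB SPL.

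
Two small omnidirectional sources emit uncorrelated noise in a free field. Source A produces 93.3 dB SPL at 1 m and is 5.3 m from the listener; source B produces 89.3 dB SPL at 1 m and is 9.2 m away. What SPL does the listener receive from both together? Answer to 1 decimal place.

At the listener: L_A = 93.3 − 20·log₁₀(5.3) = 78.81 dB; L_B = 89.3 − 20·log₁₀(9.2) = 70.02 dB.
Combined: 10·log₁₀(10^(78.81/10)+10^(70.02/10)) = 79.4 dB SPL.

79.4 dB SPL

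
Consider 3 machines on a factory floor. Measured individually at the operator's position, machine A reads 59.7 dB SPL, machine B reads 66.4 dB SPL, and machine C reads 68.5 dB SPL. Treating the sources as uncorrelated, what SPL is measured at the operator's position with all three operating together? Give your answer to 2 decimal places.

Incoherent sources sum as intensities:
L_total = 10·log₁₀(10^(59.7/10) + 10^(66.4/10) + 10^(68.5/10)) = 10·log₁₀(12380000) = 70.93 dB SPL.

70.93 dB SPL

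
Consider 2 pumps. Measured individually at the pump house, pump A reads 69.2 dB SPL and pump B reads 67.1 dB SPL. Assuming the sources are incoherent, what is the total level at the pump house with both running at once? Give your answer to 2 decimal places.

71.29 dB SPL

Incoherent sources sum as intensities:
L_total = 10·log₁₀(10^(69.2/10) + 10^(67.1/10)) = 10·log₁₀(13450000) = 71.29 dB SPL.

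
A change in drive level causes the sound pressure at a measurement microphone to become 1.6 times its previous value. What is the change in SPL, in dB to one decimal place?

4.1 dB

Sound pressure is an amplitude quantity: ΔL = 20·log₁₀(p₂/p₁).
20·log₁₀(1.6) = 4.1 dB.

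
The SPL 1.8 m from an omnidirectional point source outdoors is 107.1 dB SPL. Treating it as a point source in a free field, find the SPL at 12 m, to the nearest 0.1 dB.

90.6 dB SPL

Free-field point source: level drops by 20·log₁₀ of the distance ratio.
ΔL = −20·log₁₀(12/1.8) = -16.48 dB, so L₂ = 107.1 + (-16.48) = 90.6 dB SPL.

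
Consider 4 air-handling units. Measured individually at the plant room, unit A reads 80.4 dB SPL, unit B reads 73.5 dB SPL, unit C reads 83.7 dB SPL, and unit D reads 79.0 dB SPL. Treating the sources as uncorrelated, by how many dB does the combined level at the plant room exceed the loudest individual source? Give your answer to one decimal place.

Add the sources as powers (linear), then convert back to dB:
L_total = 10·log₁₀(10^(80.4/10) + 10^(73.5/10) + 10^(83.7/10) + 10^(79.0/10)) = 86.49 dB SPL.
Excess over the loudest (83.7 dB): 86.49 − 83.7 = 2.8 dB.

2.8 dB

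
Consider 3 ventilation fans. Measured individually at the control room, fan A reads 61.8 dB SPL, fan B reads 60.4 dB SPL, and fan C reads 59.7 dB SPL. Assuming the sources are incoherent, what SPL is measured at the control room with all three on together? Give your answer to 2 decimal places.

65.49 dB SPL

Add the sources as powers (linear), then convert back to dB:
L_total = 10·log₁₀(10^(61.8/10) + 10^(60.4/10) + 10^(59.7/10)) = 10·log₁₀(3543000) = 65.49 dB SPL.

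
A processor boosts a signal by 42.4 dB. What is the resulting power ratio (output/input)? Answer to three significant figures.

17400

Power ratio = 10^(dB/10).
10^(42.4/10) = 10^(4.240) = 17400.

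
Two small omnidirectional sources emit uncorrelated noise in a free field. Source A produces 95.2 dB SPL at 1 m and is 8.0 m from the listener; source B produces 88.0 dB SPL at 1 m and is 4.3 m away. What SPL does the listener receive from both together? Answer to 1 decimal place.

At the listener: L_A = 95.2 − 20·log₁₀(8.0) = 77.14 dB; L_B = 88.0 − 20·log₁₀(4.3) = 75.33 dB.
Combined: 10·log₁₀(10^(77.14/10)+10^(75.33/10)) = 79.3 dB SPL.

79.3 dB SPL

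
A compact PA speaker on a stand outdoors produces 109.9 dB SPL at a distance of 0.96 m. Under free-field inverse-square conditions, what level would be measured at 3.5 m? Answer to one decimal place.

98.7 dB SPL

For a point source in a free field, ΔL = −20·log₁₀(d₂/d₁).
ΔL = −20·log₁₀(3.5/0.96) = -11.24 dB, so L₂ = 109.9 + (-11.24) = 98.7 dB SPL.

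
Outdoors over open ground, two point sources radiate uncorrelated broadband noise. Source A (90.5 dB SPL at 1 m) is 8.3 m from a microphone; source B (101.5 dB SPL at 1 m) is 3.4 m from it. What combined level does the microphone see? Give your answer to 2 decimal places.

At the listener: L_A = 90.5 − 20·log₁₀(8.3) = 72.118 dB; L_B = 101.5 − 20·log₁₀(3.4) = 90.870 dB.
Combined: 10·log₁₀(10^(72.118/10)+10^(90.870/10)) = 90.93 dB SPL.

90.93 dB SPL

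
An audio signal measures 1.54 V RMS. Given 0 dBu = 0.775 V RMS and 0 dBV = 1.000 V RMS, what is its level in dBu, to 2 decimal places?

+5.96 dBu

dBu = 20·log₁₀(V / 0.775 V).
20·log₁₀(1.54/0.775) = +5.96 dBu.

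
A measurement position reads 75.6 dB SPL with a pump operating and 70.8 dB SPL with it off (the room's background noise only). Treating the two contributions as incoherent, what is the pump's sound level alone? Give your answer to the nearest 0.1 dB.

73.9 dB SPL

Subtract intensities: L_src = 10·log₁₀(10^(L_total/10) − 10^(L_bg/10)).
L_src = 10·log₁₀(10^(75.6/10) − 10^(70.8/10)) = 10·log₁₀(24290000) = 73.9 dB SPL.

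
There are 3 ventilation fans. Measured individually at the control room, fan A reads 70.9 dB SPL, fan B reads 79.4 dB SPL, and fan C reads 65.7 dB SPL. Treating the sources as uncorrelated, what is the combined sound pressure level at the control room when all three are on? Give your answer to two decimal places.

Uncorrelated sources add in intensity (power), not in dB.
L_total = 10·log₁₀(10^(70.9/10) + 10^(79.4/10) + 10^(65.7/10)) = 10·log₁₀(103100000) = 80.13 dB SPL.

80.13 dB SPL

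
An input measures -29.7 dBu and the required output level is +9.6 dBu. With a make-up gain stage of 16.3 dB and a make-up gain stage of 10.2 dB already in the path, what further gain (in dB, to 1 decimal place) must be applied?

The required make-up gain is the shortfall in the dB sum.
G = +9.6 − (-29.7) − 16.3 − 10.2 = 12.8 dB.

12.8 dB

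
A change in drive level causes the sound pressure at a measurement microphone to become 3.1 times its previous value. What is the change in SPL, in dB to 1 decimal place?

SPL change from a pressure ratio uses the 20·log₁₀ form:
20·log₁₀(3.1) = 9.8 dB.

9.8 dB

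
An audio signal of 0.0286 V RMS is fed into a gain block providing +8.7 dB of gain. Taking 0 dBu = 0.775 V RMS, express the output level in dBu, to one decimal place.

-20.0 dBu

Input level: 20·log₁₀(0.0286/0.775) = -28.66 dBu.
Output: -28.66 + 8.7 = -20.0 dBu.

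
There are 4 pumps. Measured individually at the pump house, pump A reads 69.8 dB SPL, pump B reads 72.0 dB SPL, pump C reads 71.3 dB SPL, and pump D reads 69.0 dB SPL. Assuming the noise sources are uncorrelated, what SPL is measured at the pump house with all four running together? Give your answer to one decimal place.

76.7 dB SPL

Add the sources as powers (linear), then convert back to dB:
L_total = 10·log₁₀(10^(69.8/10) + 10^(72.0/10) + 10^(71.3/10) + 10^(69.0/10)) = 10·log₁₀(46830000) = 76.7 dB SPL.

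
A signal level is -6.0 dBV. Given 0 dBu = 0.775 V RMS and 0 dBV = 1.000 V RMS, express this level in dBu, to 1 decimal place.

The offset between the scales is 20·log₁₀(0.775/1.000) = −2.214 dB.
So dBu = -6.0 + 2.214 = -3.8 dBu.

-3.8 dBu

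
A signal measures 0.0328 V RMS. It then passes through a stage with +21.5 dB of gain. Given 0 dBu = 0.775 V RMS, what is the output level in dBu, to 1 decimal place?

-6.0 dBu

Input level: 20·log₁₀(0.0328/0.775) = -27.47 dBu.
Output: -27.47 + 21.5 = -6.0 dBu.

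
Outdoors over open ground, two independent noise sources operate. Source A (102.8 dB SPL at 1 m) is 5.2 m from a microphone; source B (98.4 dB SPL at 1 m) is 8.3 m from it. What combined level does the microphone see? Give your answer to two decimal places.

At the listener: L_A = 102.8 − 20·log₁₀(5.2) = 88.480 dB; L_B = 98.4 − 20·log₁₀(8.3) = 80.018 dB.
Combined: 10·log₁₀(10^(88.480/10)+10^(80.018/10)) = 89.06 dB SPL.

89.06 dB SPL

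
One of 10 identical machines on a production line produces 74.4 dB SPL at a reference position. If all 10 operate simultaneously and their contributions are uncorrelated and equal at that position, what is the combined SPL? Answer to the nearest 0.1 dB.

84.4 dB SPL

10 equal incoherent sources raise the level by 10·log₁₀(10) = 10.00 dB.
L_total = 74.4 + 10.00 = 84.4 dB SPL.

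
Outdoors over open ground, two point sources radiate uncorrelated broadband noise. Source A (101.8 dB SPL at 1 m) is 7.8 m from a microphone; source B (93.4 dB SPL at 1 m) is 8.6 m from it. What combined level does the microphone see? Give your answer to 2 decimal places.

At the listener: L_A = 101.8 − 20·log₁₀(7.8) = 83.958 dB; L_B = 93.4 − 20·log₁₀(8.6) = 74.710 dB.
Combined: 10·log₁₀(10^(83.958/10)+10^(74.710/10)) = 84.45 dB SPL.

84.45 dB SPL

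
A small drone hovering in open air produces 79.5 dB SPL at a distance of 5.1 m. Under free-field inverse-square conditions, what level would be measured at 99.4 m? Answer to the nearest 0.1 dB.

53.7 dB SPL

For a point source in a free field, ΔL = −20·log₁₀(d₂/d₁).
ΔL = −20·log₁₀(99.4/5.1) = -25.80 dB, so L₂ = 79.5 + (-25.80) = 53.7 dB SPL.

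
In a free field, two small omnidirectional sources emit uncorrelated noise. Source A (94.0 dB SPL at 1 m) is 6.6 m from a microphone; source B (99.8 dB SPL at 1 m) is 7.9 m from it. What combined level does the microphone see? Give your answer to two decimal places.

83.24 dB SPL

At the listener: L_A = 94.0 − 20·log₁₀(6.6) = 77.609 dB; L_B = 99.8 − 20·log₁₀(7.9) = 81.847 dB.
Combined: 10·log₁₀(10^(77.609/10)+10^(81.847/10)) = 83.24 dB SPL.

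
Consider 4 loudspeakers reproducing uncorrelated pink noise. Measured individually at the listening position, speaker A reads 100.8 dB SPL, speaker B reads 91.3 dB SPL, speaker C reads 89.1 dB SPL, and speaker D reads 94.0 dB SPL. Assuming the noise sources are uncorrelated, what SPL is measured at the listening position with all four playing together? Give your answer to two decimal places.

Add the sources as powers (linear), then convert back to dB:
L_total = 10·log₁₀(10^(100.8/10) + 10^(91.3/10) + 10^(89.1/10) + 10^(94.0/10)) = 10·log₁₀(16696000000) = 102.23 dB SPL.

102.23 dB SPL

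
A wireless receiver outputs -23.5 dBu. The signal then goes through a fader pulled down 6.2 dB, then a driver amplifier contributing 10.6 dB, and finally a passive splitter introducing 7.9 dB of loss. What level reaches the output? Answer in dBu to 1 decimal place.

-27.0 dBu

Gain stages sum in dB:
-23.5 − 6.2 + 10.6 − 7.9 = -27.0 dBu.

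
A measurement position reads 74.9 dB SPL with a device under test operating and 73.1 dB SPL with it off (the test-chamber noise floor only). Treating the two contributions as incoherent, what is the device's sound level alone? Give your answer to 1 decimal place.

Remove the background by subtracting linear intensities:
L_src = 10·log₁₀(10^(74.9/10) − 10^(73.1/10)) = 10·log₁₀(10490000) = 70.2 dB SPL.

70.2 dB SPL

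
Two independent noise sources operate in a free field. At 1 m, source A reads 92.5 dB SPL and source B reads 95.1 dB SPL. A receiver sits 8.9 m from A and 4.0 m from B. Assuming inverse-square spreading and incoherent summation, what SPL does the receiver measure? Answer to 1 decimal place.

83.5 dB SPL

At the listener: L_A = 92.5 − 20·log₁₀(8.9) = 73.51 dB; L_B = 95.1 − 20·log₁₀(4.0) = 83.06 dB.
Combined: 10·log₁₀(10^(73.51/10)+10^(83.06/10)) = 83.5 dB SPL.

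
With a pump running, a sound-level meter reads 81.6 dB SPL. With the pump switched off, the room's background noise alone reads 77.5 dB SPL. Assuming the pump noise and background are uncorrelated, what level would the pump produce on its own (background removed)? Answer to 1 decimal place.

Background correction is a power subtraction:
L_src = 10·log₁₀(10^(81.6/10) − 10^(77.5/10)) = 10·log₁₀(88310000) = 79.5 dB SPL.

79.5 dB SPL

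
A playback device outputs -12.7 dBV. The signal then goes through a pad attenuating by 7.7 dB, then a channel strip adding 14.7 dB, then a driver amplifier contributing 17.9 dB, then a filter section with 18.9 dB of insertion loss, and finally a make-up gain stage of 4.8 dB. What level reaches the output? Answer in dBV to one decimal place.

-1.9 dBV

In dB, series stages simply add:
-12.7 − 7.7 + 14.7 + 17.9 − 18.9 + 4.8 = -1.9 dBV.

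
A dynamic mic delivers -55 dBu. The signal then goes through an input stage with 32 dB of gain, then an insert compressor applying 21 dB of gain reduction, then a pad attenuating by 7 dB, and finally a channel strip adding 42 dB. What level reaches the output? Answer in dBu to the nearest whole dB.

Gain stages sum in dB:
-55 + 32 − 21 − 7 + 42 = -9 dBu.

-9 dBu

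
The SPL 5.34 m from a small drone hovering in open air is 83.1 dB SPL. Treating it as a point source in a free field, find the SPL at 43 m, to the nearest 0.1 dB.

Inverse-square spreading gives ΔL = −20·log₁₀(d₂/d₁).
ΔL = −20·log₁₀(43/5.34) = -18.12 dB, so L₂ = 83.1 + (-18.12) = 65.0 dB SPL.

65.0 dB SPL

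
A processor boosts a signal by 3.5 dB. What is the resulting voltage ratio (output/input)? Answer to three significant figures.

Voltage ratio = 10^(dB/20).
10^(3.5/20) = 10^(0.1750) = 1.50.

1.50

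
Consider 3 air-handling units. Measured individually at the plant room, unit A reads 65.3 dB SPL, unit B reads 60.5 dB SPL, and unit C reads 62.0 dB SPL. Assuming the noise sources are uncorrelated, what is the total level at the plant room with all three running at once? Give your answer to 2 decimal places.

Add the sources as powers (linear), then convert back to dB:
L_total = 10·log₁₀(10^(65.3/10) + 10^(60.5/10) + 10^(62.0/10)) = 10·log₁₀(6095000) = 67.85 dB SPL.

67.85 dB SPL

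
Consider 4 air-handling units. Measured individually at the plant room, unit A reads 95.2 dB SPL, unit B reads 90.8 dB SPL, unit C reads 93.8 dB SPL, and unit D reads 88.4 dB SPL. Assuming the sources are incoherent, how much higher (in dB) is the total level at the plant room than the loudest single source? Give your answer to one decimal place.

Uncorrelated sources add in intensity (power), not in dB.
L_total = 10·log₁₀(10^(95.2/10) + 10^(90.8/10) + 10^(93.8/10) + 10^(88.4/10)) = 98.81 dB SPL.
Excess over the loudest (95.2 dB): 98.81 − 95.2 = 3.6 dB.

3.6 dB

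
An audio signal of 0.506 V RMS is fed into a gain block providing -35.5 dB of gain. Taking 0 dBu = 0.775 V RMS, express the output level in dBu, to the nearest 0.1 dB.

-39.2 dBu

Input level: 20·log₁₀(0.506/0.775) = -3.70 dBu.
Output: -3.70 − 35.5 = -39.2 dBu.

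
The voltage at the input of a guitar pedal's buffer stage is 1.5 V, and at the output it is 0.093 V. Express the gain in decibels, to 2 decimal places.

-24.15 dB

For a voltage ratio, dB = 20·log₁₀(V₂/V₁).
20·log₁₀(0.093/1.5) = 20·log₁₀(0.06200) = -24.15 dB.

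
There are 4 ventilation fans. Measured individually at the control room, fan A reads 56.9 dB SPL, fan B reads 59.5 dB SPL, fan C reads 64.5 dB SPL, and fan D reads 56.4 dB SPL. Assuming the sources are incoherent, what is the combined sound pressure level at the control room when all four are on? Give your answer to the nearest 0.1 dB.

Incoherent sources sum as intensities:
L_total = 10·log₁₀(10^(56.9/10) + 10^(59.5/10) + 10^(64.5/10) + 10^(56.4/10)) = 10·log₁₀(4636000) = 66.7 dB SPL.

66.7 dB SPL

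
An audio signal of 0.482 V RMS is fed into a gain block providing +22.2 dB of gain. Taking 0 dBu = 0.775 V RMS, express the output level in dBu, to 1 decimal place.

+18.1 dBu

Input level: 20·log₁₀(0.482/0.775) = -4.13 dBu.
Output: -4.13 + 22.2 = +18.1 dBu.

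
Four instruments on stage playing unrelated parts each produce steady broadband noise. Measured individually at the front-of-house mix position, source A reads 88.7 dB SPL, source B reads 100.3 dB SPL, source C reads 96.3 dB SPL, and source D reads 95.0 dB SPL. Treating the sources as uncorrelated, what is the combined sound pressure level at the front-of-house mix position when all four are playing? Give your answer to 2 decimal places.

102.76 dB SPL

Add the sources as powers (linear), then convert back to dB:
L_total = 10·log₁₀(10^(88.7/10) + 10^(100.3/10) + 10^(96.3/10) + 10^(95.0/10)) = 10·log₁₀(18885000000) = 102.76 dB SPL.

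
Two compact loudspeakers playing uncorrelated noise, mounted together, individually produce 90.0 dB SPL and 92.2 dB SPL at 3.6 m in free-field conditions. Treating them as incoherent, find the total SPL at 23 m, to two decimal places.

78.14 dB SPL

Combined at 3.6 m: 10·log₁₀(10^(90.0/10)+10^(92.2/10)) = 94.248 dB SPL.
Then apply −20·log₁₀(23/3.6) = -16.109 dB → 78.14 dB SPL.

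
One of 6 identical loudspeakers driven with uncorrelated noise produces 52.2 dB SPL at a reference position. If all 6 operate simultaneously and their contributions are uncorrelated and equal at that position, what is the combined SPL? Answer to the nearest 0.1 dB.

60.0 dB SPL

6 equal incoherent sources raise the level by 10·log₁₀(6) = 7.78 dB.
L_total = 52.2 + 7.78 = 60.0 dB SPL.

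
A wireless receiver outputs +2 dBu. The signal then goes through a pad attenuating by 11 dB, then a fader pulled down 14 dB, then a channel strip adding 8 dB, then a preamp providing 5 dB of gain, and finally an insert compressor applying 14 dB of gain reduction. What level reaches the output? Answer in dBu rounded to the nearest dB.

Cascaded gains and losses add directly in dB.
+2 − 11 − 14 + 8 + 5 − 14 = -24 dBu.

-24 dBu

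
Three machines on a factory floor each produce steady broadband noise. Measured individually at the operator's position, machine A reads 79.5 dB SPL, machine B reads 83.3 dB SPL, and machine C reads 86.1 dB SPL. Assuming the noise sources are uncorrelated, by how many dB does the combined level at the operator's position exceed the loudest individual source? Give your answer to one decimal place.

Add the sources as powers (linear), then convert back to dB:
L_total = 10·log₁₀(10^(79.5/10) + 10^(83.3/10) + 10^(86.1/10)) = 88.51 dB SPL.
Excess over the loudest (86.1 dB): 88.51 − 86.1 = 2.4 dB.

2.4 dB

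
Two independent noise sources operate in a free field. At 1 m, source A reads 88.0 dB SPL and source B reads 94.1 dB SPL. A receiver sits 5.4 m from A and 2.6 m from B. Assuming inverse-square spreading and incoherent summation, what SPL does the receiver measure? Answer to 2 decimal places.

At the listener: L_A = 88.0 − 20·log₁₀(5.4) = 73.352 dB; L_B = 94.1 − 20·log₁₀(2.6) = 85.801 dB.
Combined: 10·log₁₀(10^(73.352/10)+10^(85.801/10)) = 86.04 dB SPL.

86.04 dB SPL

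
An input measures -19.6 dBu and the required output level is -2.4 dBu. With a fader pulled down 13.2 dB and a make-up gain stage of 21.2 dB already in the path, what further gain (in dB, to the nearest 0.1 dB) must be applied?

The required make-up gain is the shortfall in the dB sum.
G = -2.4 − (-19.6) + 13.2 − 21.2 = 9.2 dB.

9.2 dB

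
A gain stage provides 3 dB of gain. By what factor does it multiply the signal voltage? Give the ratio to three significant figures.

Voltage ratio = 10^(dB/20).
10^(3/20) = 10^(0.1500) = 1.41.

1.41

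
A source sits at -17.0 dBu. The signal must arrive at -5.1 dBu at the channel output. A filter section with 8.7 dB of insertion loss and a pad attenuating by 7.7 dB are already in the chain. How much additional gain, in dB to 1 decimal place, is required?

The required make-up gain is the shortfall in the dB sum.
G = -5.1 − (-17.0) + 8.7 + 7.7 = 28.3 dB.

28.3 dB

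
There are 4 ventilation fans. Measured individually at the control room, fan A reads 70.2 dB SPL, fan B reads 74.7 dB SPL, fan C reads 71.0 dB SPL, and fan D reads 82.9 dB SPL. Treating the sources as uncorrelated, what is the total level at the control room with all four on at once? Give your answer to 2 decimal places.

83.94 dB SPL

Incoherent sources sum as intensities:
L_total = 10·log₁₀(10^(70.2/10) + 10^(74.7/10) + 10^(71.0/10) + 10^(82.9/10)) = 10·log₁₀(247600000) = 83.94 dB SPL.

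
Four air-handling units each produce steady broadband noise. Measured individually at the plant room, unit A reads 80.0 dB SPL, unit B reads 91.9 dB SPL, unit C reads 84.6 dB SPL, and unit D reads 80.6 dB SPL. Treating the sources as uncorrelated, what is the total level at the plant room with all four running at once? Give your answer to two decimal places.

Uncorrelated sources add in intensity (power), not in dB.
L_total = 10·log₁₀(10^(80.0/10) + 10^(91.9/10) + 10^(84.6/10) + 10^(80.6/10)) = 10·log₁₀(2052000000) = 93.12 dB SPL.

93.12 dB SPL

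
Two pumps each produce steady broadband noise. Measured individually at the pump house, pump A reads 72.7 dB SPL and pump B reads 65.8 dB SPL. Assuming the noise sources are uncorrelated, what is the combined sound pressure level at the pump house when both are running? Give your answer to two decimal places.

Incoherent sources sum as intensities:
L_total = 10·log₁₀(10^(72.7/10) + 10^(65.8/10)) = 10·log₁₀(22420000) = 73.51 dB SPL.

73.51 dB SPL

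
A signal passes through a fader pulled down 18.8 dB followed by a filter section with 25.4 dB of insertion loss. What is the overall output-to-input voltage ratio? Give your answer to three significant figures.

Net gain = (−18.8) + (−25.4) = -44.2 dB.
Voltage ratio = 10^(-44.2/20) = 0.00617.

0.00617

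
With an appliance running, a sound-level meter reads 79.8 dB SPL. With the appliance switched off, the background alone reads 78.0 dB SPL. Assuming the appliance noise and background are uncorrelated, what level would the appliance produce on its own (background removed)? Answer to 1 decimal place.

75.1 dB SPL

Background correction is a power subtraction:
L_src = 10·log₁₀(10^(79.8/10) − 10^(78.0/10)) = 10·log₁₀(32400000) = 75.1 dB SPL.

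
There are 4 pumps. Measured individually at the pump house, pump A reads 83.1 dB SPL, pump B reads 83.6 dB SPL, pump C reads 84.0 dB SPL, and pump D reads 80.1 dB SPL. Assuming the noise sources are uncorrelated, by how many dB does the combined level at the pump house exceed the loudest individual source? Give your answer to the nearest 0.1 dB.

Uncorrelated sources add in intensity (power), not in dB.
L_total = 10·log₁₀(10^(83.1/10) + 10^(83.6/10) + 10^(84.0/10) + 10^(80.1/10)) = 88.96 dB SPL.
Excess over the loudest (84.0 dB): 88.96 − 84.0 = 5.0 dB.

5.0 dB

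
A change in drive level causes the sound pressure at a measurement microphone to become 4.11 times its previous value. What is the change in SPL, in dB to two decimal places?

12.28 dB

Sound pressure is an amplitude quantity: ΔL = 20·log₁₀(p₂/p₁).
20·log₁₀(4.11) = 12.28 dB.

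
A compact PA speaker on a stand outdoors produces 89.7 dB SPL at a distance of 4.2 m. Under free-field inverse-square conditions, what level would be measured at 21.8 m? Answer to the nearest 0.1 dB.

Free-field point source: level drops by 20·log₁₀ of the distance ratio.
ΔL = −20·log₁₀(21.8/4.2) = -14.30 dB, so L₂ = 89.7 + (-14.30) = 75.4 dB SPL.

75.4 dB SPL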